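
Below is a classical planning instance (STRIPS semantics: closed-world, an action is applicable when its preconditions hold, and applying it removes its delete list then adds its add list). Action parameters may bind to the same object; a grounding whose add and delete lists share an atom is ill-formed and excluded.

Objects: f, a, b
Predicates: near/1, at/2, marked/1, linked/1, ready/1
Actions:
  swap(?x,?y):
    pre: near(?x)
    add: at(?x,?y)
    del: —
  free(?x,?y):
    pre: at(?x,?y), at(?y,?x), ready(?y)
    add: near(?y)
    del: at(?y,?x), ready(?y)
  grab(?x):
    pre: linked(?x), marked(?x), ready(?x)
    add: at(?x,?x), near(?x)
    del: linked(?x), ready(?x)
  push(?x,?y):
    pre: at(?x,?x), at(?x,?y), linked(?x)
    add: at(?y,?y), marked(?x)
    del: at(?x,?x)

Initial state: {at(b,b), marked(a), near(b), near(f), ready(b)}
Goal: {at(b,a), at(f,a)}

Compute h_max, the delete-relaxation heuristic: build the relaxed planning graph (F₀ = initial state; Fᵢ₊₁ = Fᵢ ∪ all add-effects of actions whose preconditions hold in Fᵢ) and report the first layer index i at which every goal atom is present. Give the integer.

1

F0 = init (5 atoms)
F1 = F0 ∪ {at(b,a), at(b,f), at(f,a), at(f,b), at(f,f)}  (10 atoms)
goal ⊆ F1  ⇒  h_max = 1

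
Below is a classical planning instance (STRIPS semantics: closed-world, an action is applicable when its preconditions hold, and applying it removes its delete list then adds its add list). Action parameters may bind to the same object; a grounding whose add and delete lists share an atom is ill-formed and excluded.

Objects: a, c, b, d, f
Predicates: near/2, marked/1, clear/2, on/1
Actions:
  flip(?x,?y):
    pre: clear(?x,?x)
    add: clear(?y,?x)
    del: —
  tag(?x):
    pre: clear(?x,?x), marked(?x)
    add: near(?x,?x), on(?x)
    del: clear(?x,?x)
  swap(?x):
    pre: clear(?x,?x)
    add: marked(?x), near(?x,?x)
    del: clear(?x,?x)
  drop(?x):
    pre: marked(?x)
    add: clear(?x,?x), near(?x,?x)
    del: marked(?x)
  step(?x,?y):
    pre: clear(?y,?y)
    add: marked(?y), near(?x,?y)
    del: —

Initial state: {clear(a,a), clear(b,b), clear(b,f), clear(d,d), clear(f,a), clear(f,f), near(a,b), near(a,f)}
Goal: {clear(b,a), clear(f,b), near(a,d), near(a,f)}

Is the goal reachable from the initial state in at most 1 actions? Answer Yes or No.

1. flip(a,b)  →  {clear(a,a), clear(b,a), clear(b,b), clear(b,f), clear(d,d), clear(f,a), clear(f,f), near(a,b), near(a,f)}
2. flip(b,f)  →  {clear(a,a), clear(b,a), clear(b,b), clear(b,f), clear(d,d), clear(f,a), clear(f,b), clear(f,f), near(a,b), near(a,f)}
3. step(a,d)  →  {clear(a,a), clear(b,a), clear(b,b), clear(b,f), clear(d,d), clear(f,a), clear(f,b), clear(f,f), marked(d), near(a,b), near(a,d), near(a,f)}
optimal plan length = 3; 3 > 1

No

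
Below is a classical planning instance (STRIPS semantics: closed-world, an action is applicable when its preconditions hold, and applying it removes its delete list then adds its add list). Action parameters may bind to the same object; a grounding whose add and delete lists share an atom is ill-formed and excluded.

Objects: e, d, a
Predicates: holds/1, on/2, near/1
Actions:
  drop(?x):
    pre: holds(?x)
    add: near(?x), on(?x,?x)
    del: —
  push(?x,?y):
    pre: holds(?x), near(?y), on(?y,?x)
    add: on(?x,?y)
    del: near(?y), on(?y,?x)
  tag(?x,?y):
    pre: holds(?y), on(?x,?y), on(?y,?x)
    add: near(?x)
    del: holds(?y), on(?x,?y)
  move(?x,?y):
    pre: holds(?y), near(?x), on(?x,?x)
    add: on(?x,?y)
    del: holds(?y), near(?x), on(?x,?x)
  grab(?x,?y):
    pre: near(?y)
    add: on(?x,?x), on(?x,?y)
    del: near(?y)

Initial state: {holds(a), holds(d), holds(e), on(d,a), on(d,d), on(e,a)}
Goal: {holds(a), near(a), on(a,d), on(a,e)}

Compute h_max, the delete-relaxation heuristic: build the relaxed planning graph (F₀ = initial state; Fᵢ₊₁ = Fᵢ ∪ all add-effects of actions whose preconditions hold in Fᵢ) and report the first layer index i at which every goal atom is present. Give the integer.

2

F0 = init (6 atoms)
F1 = F0 ∪ {near(a), near(d), near(e), on(a,a), on(e,e)}  (11 atoms)
F2 = F1 ∪ {on(a,d), on(a,e), on(d,e), on(e,d)}  (15 atoms)
goal ⊆ F2  ⇒  h_max = 2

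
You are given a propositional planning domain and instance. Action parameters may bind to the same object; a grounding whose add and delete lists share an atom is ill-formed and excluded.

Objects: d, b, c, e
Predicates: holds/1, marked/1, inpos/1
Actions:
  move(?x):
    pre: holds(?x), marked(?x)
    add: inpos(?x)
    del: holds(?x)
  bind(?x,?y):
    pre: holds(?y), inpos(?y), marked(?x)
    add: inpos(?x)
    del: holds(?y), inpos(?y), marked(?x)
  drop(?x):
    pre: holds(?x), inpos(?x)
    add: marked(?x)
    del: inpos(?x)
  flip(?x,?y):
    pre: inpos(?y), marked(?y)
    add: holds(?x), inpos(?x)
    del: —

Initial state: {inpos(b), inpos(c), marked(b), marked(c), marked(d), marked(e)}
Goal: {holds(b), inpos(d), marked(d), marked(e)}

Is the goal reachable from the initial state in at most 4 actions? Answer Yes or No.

1. flip(d,b)  →  {holds(d), inpos(b), inpos(c), inpos(d), marked(b), marked(c), marked(d), marked(e)}
2. flip(b,d)  →  {holds(b), holds(d), inpos(b), inpos(c), inpos(d), marked(b), marked(c), marked(d), marked(e)}
optimal plan length = 2; 2 ≤ 4

Yes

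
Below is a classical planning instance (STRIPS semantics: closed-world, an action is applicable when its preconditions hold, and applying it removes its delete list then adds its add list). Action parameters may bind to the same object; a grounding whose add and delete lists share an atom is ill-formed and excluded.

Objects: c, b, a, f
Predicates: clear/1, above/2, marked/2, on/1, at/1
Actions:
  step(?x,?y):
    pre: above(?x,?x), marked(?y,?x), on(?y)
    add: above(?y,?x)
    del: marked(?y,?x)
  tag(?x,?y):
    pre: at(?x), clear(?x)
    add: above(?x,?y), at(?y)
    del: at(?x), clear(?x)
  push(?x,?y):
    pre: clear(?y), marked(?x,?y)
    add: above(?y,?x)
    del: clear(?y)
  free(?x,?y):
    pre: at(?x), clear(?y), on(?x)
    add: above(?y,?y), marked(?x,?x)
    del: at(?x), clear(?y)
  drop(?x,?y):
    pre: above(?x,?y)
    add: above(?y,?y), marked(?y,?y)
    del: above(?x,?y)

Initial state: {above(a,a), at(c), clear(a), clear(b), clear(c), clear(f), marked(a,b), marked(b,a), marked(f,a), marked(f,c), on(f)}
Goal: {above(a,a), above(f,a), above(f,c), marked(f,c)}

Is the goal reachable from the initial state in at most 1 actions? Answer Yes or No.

No

1. step(a,f)  →  {above(a,a), above(f,a), at(c), clear(a), clear(b), clear(c), clear(f), marked(a,b), marked(b,a), marked(f,c), on(f)}
2. tag(c,f)  →  {above(a,a), above(c,f), above(f,a), at(f), clear(a), clear(b), clear(f), marked(a,b), marked(b,a), marked(f,c), on(f)}
3. tag(f,c)  →  {above(a,a), above(c,f), above(f,a), above(f,c), at(c), clear(a), clear(b), marked(a,b), marked(b,a), marked(f,c), on(f)}
optimal plan length = 3; 3 > 1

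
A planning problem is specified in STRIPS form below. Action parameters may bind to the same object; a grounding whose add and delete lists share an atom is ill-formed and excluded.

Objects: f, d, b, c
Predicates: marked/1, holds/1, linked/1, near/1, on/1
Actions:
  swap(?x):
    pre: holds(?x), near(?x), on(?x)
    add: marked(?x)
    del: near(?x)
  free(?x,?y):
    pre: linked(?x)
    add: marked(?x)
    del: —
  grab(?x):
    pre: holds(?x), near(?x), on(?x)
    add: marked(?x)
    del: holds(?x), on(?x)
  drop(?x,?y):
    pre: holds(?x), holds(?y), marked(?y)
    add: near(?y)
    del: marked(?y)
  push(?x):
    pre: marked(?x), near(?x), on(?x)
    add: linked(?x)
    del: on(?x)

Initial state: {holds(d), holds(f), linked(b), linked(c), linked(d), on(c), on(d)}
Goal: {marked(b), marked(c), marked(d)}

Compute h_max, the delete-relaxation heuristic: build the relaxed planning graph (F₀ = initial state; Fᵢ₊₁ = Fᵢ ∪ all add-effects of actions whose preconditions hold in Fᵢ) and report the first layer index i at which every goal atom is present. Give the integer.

F0 = init (7 atoms)
F1 = F0 ∪ {marked(b), marked(c), marked(d)}  (10 atoms)
goal ⊆ F1  ⇒  h_max = 1

1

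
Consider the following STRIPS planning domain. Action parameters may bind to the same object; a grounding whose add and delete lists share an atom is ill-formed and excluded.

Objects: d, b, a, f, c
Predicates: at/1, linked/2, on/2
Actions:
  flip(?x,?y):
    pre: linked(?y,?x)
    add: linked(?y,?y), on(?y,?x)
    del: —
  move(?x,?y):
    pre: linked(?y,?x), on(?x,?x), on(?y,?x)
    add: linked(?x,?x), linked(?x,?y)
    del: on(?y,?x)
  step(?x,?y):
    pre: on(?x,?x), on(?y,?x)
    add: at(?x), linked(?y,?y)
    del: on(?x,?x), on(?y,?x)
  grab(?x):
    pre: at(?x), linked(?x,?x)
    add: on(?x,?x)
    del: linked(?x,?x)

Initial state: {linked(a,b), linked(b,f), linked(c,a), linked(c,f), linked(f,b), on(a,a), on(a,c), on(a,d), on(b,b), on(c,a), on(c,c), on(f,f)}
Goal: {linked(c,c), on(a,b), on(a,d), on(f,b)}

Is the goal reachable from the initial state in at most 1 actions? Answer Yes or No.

No

1. flip(b,a)  →  {linked(a,a), linked(a,b), linked(b,f), linked(c,a), linked(c,f), linked(f,b), on(a,a), on(a,b), on(a,c), on(a,d), on(b,b), on(c,a), on(c,c), on(f,f)}
2. flip(b,f)  →  {linked(a,a), linked(a,b), linked(b,f), linked(c,a), linked(c,f), linked(f,b), linked(f,f), on(a,a), on(a,b), on(a,c), on(a,d), on(b,b), on(c,a), on(c,c), on(f,b), on(f,f)}
3. flip(a,c)  →  {linked(a,a), linked(a,b), linked(b,f), linked(c,a), linked(c,c), linked(c,f), linked(f,b), linked(f,f), on(a,a), on(a,b), on(a,c), on(a,d), on(b,b), on(c,a), on(c,c), on(f,b), on(f,f)}
optimal plan length = 3; 3 > 1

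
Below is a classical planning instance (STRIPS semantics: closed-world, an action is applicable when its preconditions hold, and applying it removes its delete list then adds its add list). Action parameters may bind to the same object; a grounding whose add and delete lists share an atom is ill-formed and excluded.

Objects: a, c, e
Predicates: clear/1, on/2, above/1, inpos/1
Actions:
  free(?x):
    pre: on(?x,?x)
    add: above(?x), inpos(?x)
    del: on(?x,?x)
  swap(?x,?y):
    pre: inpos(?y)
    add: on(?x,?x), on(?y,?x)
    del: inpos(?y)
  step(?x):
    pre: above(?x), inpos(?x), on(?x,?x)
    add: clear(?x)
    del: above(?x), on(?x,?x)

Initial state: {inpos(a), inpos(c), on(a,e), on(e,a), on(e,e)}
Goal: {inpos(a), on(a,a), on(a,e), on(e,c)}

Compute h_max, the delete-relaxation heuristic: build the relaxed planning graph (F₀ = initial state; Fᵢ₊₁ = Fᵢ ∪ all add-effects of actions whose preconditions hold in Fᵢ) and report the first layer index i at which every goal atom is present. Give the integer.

2

F0 = init (5 atoms)
F1 = F0 ∪ {above(e), inpos(e), on(a,a), on(a,c), on(c,a), on(c,c), on(c,e)}  (12 atoms)
F2 = F1 ∪ {above(a), above(c), clear(e), on(e,c)}  (16 atoms)
goal ⊆ F2  ⇒  h_max = 2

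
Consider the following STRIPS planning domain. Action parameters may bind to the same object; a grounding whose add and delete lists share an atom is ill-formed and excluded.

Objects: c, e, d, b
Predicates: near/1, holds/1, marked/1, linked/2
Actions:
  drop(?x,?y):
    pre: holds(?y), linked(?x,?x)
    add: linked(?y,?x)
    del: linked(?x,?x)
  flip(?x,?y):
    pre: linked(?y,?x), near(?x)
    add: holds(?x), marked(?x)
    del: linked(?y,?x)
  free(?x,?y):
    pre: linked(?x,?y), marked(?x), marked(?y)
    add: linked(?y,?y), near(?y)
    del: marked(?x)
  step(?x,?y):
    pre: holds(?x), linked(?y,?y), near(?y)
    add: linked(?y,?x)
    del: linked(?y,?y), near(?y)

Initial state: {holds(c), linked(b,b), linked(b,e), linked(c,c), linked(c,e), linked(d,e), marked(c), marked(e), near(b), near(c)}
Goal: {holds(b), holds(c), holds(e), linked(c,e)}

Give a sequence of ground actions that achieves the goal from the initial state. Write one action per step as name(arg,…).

flip(b,b); free(c,e); flip(e,e)

1. flip(b,b)  →  {holds(b), holds(c), linked(b,e), linked(c,c), linked(c,e), linked(d,e), marked(b), marked(c), marked(e), near(b), near(c)}
2. free(c,e)  →  {holds(b), holds(c), linked(b,e), linked(c,c), linked(c,e), linked(d,e), linked(e,e), marked(b), marked(e), near(b), near(c), near(e)}
3. flip(e,e)  →  {holds(b), holds(c), holds(e), linked(b,e), linked(c,c), linked(c,e), linked(d,e), marked(b), marked(e), near(b), near(c), near(e)}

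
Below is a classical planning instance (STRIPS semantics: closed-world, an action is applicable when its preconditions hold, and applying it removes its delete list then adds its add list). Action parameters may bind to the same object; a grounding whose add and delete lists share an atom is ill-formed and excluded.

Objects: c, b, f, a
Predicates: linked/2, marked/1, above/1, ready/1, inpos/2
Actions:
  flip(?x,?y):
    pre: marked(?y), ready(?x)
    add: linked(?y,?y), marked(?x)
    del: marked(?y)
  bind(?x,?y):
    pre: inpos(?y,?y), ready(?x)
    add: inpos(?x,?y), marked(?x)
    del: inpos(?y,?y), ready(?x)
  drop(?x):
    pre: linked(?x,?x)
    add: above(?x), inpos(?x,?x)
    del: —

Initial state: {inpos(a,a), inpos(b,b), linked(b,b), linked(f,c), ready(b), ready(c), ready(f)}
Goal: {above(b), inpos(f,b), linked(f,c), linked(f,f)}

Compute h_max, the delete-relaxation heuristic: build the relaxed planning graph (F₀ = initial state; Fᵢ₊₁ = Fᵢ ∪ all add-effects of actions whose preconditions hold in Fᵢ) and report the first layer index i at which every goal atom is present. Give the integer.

F0 = init (7 atoms)
F1 = F0 ∪ {above(b), inpos(b,a), inpos(c,a), inpos(c,b), inpos(f,a), inpos(f,b), marked(b), marked(c), marked(f)}  (16 atoms)
F2 = F1 ∪ {linked(c,c), linked(f,f)}  (18 atoms)
goal ⊆ F2  ⇒  h_max = 2

2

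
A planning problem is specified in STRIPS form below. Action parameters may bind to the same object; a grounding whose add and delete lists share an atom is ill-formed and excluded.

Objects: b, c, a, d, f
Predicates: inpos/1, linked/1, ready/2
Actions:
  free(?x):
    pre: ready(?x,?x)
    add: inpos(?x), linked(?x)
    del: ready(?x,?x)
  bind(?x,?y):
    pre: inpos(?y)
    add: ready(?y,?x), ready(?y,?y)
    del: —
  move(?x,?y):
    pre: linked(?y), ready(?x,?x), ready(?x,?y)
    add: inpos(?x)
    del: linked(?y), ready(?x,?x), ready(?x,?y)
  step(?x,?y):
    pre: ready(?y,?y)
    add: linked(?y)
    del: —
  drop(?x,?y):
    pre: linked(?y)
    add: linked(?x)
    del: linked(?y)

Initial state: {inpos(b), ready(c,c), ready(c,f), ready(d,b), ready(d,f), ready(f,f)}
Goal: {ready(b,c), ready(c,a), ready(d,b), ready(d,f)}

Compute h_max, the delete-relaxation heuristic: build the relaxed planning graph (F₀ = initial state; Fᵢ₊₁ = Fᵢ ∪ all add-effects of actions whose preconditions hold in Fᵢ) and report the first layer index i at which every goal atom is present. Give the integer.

F0 = init (6 atoms)
F1 = F0 ∪ {inpos(c), inpos(f), linked(c), linked(f), ready(b,a), ready(b,b), ready(b,c), ready(b,d), ready(b,f)}  (15 atoms)
F2 = F1 ∪ {linked(a), linked(b), linked(d), ready(c,a), ready(c,b), ready(c,d), ready(f,a), ready(f,b), ready(f,c), ready(f,d)}  (25 atoms)
goal ⊆ F2  ⇒  h_max = 2

2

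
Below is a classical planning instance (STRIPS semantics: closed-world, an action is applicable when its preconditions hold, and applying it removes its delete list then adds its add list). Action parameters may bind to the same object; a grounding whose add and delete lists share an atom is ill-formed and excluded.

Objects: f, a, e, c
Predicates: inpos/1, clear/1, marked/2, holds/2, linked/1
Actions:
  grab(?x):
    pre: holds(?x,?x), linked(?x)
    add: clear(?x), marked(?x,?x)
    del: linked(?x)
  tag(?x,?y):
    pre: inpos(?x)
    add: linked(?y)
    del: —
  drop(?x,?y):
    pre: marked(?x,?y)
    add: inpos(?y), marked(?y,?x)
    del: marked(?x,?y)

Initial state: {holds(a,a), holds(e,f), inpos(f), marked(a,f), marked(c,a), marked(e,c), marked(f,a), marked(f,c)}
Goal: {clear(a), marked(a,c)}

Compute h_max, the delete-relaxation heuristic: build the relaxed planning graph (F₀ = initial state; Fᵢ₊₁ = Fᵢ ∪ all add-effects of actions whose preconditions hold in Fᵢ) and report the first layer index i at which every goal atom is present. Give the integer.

F0 = init (8 atoms)
F1 = F0 ∪ {inpos(a), inpos(c), linked(a), linked(c), linked(e), linked(f), marked(a,c), marked(c,e), marked(c,f)}  (17 atoms)
F2 = F1 ∪ {clear(a), inpos(e), marked(a,a)}  (20 atoms)
goal ⊆ F2  ⇒  h_max = 2

2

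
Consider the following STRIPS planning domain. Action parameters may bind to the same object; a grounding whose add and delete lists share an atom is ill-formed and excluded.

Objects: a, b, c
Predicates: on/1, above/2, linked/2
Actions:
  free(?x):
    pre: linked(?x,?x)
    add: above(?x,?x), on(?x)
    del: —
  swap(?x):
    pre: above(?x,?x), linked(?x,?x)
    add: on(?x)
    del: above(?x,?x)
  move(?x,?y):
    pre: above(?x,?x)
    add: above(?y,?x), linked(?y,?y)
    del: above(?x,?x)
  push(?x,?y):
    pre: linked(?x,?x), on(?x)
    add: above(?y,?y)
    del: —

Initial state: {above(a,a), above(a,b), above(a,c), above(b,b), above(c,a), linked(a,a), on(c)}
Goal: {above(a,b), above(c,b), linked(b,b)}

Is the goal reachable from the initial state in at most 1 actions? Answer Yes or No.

1. move(a,b)  →  {above(a,b), above(a,c), above(b,a), above(b,b), above(c,a), linked(a,a), linked(b,b), on(c)}
2. move(b,c)  →  {above(a,b), above(a,c), above(b,a), above(c,a), above(c,b), linked(a,a), linked(b,b), linked(c,c), on(c)}
optimal plan length = 2; 2 > 1

No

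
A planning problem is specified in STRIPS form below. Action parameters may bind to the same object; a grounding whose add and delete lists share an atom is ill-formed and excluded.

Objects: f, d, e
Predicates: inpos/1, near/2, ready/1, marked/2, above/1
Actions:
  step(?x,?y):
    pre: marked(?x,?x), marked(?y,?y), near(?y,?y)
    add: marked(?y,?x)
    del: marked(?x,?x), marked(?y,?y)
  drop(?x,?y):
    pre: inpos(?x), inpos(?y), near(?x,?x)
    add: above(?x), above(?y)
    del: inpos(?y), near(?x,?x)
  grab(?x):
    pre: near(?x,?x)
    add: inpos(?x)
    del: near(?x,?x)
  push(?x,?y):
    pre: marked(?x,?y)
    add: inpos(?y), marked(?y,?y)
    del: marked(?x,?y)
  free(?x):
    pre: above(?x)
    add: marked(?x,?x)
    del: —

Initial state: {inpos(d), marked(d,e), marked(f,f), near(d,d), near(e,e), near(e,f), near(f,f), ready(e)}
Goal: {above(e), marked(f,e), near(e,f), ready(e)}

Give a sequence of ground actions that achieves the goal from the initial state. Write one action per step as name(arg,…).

push(d,e); step(e,f); drop(d,e)

1. push(d,e)  →  {inpos(d), inpos(e), marked(e,e), marked(f,f), near(d,d), near(e,e), near(e,f), near(f,f), ready(e)}
2. step(e,f)  →  {inpos(d), inpos(e), marked(f,e), near(d,d), near(e,e), near(e,f), near(f,f), ready(e)}
3. drop(d,e)  →  {above(d), above(e), inpos(d), marked(f,e), near(e,e), near(e,f), near(f,f), ready(e)}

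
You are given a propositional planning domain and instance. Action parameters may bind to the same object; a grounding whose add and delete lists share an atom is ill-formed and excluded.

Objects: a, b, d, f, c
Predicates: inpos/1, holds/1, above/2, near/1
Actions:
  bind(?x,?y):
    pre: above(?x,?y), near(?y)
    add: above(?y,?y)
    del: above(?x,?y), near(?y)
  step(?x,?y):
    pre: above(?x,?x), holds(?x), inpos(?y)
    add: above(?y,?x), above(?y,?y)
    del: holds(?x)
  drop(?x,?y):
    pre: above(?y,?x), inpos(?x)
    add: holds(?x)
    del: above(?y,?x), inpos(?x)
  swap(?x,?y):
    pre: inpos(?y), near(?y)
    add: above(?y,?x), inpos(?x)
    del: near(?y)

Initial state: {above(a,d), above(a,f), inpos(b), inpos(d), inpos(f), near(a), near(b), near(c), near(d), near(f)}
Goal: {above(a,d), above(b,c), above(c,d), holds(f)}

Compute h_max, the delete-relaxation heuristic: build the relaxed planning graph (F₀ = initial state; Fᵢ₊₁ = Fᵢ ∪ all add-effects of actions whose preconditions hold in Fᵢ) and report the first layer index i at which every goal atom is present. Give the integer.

2

F0 = init (10 atoms)
F1 = F0 ∪ {above(b,a), above(b,b), above(b,c), above(b,d), above(b,f), above(d,a), above(d,b), above(d,c), above(d,d), above(d,f), above(f,a), above(f,b), above(f,c), above(f,d), above(f,f), holds(d), holds(f), inpos(a), inpos(c)}  (29 atoms)
F2 = F1 ∪ {above(a,a), above(a,b), above(a,c), above(c,a), above(c,b), above(c,c), above(c,d), above(c,f), holds(a), holds(b), holds(c)}  (40 atoms)
goal ⊆ F2  ⇒  h_max = 2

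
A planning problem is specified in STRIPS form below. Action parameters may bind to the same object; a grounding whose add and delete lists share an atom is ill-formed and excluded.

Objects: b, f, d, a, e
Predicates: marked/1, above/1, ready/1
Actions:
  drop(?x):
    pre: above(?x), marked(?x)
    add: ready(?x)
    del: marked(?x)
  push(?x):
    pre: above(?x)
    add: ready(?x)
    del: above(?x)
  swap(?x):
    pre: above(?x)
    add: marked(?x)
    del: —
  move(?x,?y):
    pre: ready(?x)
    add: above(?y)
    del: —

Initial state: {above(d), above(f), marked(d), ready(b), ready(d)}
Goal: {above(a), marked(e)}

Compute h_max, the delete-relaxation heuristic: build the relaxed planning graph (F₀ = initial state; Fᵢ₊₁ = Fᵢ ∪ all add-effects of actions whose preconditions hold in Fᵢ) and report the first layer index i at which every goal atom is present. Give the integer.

F0 = init (5 atoms)
F1 = F0 ∪ {above(a), above(b), above(e), marked(f), ready(f)}  (10 atoms)
F2 = F1 ∪ {marked(a), marked(b), marked(e), ready(a), ready(e)}  (15 atoms)
goal ⊆ F2  ⇒  h_max = 2

2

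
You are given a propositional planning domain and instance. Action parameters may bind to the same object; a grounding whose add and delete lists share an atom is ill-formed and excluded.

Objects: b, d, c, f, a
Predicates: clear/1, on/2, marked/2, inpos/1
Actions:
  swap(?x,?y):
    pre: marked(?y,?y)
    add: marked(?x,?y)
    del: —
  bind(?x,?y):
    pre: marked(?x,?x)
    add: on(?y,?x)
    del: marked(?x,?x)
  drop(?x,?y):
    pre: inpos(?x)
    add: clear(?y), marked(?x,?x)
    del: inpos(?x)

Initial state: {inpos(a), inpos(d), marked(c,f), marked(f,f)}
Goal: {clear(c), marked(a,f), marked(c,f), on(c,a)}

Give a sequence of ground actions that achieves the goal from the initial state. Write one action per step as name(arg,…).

swap(a,f); drop(a,c); bind(a,c)

1. swap(a,f)  →  {inpos(a), inpos(d), marked(a,f), marked(c,f), marked(f,f)}
2. drop(a,c)  →  {clear(c), inpos(d), marked(a,a), marked(a,f), marked(c,f), marked(f,f)}
3. bind(a,c)  →  {clear(c), inpos(d), marked(a,f), marked(c,f), marked(f,f), on(c,a)}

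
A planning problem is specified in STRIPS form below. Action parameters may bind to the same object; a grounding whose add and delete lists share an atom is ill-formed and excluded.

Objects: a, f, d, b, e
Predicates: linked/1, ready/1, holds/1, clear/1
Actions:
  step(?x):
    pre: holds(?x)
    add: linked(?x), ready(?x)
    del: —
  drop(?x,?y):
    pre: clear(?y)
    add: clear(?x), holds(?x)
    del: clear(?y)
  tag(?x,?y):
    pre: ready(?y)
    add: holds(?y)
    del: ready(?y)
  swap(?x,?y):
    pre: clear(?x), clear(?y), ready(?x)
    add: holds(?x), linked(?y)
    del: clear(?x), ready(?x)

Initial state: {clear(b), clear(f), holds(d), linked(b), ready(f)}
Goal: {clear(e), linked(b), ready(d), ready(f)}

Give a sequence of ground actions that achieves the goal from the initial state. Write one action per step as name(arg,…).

1. step(d)  →  {clear(b), clear(f), holds(d), linked(b), linked(d), ready(d), ready(f)}
2. drop(e,f)  →  {clear(b), clear(e), holds(d), holds(e), linked(b), linked(d), ready(d), ready(f)}

step(d); drop(e,f)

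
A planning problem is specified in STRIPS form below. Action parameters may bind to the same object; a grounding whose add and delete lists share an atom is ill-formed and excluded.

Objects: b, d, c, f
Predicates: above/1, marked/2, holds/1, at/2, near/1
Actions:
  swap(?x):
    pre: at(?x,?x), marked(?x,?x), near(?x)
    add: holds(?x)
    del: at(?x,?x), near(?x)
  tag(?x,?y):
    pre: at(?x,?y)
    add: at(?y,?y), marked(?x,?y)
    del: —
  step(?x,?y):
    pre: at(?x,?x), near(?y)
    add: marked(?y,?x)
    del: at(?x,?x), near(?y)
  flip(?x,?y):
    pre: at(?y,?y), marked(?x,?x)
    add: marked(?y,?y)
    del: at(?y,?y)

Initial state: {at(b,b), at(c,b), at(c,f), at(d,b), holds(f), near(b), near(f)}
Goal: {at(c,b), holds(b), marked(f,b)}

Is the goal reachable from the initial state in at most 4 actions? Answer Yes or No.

Yes

1. tag(b,b)  →  {at(b,b), at(c,b), at(c,f), at(d,b), holds(f), marked(b,b), near(b), near(f)}
2. swap(b)  →  {at(c,b), at(c,f), at(d,b), holds(b), holds(f), marked(b,b), near(f)}
3. tag(d,b)  →  {at(b,b), at(c,b), at(c,f), at(d,b), holds(b), holds(f), marked(b,b), marked(d,b), near(f)}
4. step(b,f)  →  {at(c,b), at(c,f), at(d,b), holds(b), holds(f), marked(b,b), marked(d,b), marked(f,b)}
optimal plan length = 4; 4 ≤ 4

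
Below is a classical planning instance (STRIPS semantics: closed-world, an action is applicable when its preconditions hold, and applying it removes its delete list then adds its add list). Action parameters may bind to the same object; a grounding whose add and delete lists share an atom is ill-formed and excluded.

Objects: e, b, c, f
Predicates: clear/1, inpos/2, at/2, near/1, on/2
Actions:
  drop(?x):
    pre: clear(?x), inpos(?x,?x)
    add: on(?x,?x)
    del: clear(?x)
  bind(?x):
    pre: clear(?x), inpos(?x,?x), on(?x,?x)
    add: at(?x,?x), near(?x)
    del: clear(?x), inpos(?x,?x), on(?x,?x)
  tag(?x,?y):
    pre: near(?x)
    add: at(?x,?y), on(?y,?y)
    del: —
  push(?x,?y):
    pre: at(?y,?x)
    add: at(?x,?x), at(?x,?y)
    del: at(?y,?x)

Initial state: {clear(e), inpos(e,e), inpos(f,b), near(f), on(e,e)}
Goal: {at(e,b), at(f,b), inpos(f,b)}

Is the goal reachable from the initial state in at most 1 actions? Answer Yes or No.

No

1. bind(e)  →  {at(e,e), inpos(f,b), near(e), near(f)}
2. tag(e,b)  →  {at(e,b), at(e,e), inpos(f,b), near(e), near(f), on(b,b)}
3. tag(f,b)  →  {at(e,b), at(e,e), at(f,b), inpos(f,b), near(e), near(f), on(b,b)}
optimal plan length = 3; 3 > 1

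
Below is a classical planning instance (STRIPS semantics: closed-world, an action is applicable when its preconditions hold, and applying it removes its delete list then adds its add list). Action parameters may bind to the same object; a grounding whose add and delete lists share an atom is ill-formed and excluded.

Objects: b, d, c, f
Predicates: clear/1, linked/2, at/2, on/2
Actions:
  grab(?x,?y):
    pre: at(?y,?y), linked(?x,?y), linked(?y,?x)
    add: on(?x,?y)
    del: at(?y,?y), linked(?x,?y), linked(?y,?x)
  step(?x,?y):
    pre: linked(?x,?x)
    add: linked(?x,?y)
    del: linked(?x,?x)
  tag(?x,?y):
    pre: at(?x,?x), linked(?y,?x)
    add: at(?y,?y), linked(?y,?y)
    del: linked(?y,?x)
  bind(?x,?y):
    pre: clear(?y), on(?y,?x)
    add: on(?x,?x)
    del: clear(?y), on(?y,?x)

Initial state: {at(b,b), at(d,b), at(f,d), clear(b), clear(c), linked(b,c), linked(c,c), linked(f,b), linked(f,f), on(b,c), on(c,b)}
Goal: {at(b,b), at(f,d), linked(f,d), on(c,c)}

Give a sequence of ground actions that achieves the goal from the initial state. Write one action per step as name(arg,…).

step(f,d); bind(c,b)

1. step(f,d)  →  {at(b,b), at(d,b), at(f,d), clear(b), clear(c), linked(b,c), linked(c,c), linked(f,b), linked(f,d), on(b,c), on(c,b)}
2. bind(c,b)  →  {at(b,b), at(d,b), at(f,d), clear(c), linked(b,c), linked(c,c), linked(f,b), linked(f,d), on(c,b), on(c,c)}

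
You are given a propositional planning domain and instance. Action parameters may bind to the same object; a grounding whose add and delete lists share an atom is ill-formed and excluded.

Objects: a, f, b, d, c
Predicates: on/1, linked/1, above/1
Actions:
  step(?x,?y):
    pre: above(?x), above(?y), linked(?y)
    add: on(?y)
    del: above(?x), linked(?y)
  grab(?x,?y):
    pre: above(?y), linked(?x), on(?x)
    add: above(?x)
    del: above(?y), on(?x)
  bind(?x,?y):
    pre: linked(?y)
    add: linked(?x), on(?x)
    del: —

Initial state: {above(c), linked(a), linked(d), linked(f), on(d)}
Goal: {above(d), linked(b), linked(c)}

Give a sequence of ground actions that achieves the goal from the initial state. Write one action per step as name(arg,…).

1. grab(d,c)  →  {above(d), linked(a), linked(d), linked(f)}
2. bind(b,a)  →  {above(d), linked(a), linked(b), linked(d), linked(f), on(b)}
3. bind(c,a)  →  {above(d), linked(a), linked(b), linked(c), linked(d), linked(f), on(b), on(c)}

grab(d,c); bind(b,a); bind(c,a)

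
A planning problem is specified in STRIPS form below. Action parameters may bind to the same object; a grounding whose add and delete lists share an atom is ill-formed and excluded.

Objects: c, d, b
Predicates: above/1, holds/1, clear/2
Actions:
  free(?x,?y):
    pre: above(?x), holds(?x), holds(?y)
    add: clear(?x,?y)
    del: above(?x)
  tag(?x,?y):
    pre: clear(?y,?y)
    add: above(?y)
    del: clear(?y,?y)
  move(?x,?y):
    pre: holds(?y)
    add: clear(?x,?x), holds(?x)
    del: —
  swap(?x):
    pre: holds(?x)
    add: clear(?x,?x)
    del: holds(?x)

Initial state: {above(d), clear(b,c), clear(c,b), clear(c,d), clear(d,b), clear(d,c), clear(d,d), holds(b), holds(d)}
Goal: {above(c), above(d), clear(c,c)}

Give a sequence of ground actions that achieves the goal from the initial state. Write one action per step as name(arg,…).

move(c,d); tag(c,c); move(c,c)

1. move(c,d)  →  {above(d), clear(b,c), clear(c,b), clear(c,c), clear(c,d), clear(d,b), clear(d,c), clear(d,d), holds(b), holds(c), holds(d)}
2. tag(c,c)  →  {above(c), above(d), clear(b,c), clear(c,b), clear(c,d), clear(d,b), clear(d,c), clear(d,d), holds(b), holds(c), holds(d)}
3. move(c,c)  →  {above(c), above(d), clear(b,c), clear(c,b), clear(c,c), clear(c,d), clear(d,b), clear(d,c), clear(d,d), holds(b), holds(c), holds(d)}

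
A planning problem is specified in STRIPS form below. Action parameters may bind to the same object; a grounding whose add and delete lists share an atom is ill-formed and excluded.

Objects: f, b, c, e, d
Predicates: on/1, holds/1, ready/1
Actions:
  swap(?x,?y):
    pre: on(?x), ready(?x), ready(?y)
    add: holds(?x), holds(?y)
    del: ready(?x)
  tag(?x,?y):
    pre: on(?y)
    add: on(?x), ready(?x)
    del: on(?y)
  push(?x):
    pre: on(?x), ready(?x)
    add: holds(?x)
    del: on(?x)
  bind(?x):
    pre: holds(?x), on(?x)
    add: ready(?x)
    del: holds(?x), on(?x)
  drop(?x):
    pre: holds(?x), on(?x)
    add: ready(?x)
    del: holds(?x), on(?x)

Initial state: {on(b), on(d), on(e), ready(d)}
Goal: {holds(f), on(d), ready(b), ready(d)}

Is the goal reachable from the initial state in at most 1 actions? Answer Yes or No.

No

1. tag(f,b)  →  {on(d), on(e), on(f), ready(d), ready(f)}
2. swap(f,f)  →  {holds(f), on(d), on(e), on(f), ready(d)}
3. tag(b,f)  →  {holds(f), on(b), on(d), on(e), ready(b), ready(d)}
optimal plan length = 3; 3 > 1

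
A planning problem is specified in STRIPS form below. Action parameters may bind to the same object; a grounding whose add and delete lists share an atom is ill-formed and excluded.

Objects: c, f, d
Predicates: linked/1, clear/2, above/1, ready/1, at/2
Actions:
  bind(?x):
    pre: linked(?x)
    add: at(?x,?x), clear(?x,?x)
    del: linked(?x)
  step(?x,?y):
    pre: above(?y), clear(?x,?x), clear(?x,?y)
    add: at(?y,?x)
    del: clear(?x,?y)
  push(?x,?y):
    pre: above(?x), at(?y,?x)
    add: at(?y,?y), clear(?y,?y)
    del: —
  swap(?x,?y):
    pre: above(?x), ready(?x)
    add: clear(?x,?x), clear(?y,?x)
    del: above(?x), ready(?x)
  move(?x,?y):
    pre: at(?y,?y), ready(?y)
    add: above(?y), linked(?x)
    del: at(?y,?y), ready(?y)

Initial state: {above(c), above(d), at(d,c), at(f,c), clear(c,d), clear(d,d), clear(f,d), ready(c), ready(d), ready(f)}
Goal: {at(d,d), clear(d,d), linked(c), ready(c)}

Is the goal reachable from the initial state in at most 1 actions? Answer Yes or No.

No

1. step(d,d)  →  {above(c), above(d), at(d,c), at(d,d), at(f,c), clear(c,d), clear(f,d), ready(c), ready(d), ready(f)}
2. move(c,d)  →  {above(c), above(d), at(d,c), at(f,c), clear(c,d), clear(f,d), linked(c), ready(c), ready(f)}
3. push(c,d)  →  {above(c), above(d), at(d,c), at(d,d), at(f,c), clear(c,d), clear(d,d), clear(f,d), linked(c), ready(c), ready(f)}
optimal plan length = 3; 3 > 1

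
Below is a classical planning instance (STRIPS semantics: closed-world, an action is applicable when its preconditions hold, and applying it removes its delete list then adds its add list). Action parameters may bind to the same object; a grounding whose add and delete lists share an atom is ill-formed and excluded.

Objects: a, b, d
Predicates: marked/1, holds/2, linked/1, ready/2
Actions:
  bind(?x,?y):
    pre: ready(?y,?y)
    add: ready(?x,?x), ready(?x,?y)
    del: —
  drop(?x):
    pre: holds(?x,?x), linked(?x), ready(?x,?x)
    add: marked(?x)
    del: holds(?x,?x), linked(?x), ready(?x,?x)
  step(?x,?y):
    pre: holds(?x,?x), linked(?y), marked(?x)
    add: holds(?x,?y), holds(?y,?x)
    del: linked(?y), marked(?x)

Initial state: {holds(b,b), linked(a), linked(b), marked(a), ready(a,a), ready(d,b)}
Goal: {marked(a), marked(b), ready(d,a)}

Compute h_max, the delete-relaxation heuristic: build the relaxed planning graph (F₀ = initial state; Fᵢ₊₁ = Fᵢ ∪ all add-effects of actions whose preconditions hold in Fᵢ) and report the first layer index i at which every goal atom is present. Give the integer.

2

F0 = init (6 atoms)
F1 = F0 ∪ {ready(b,a), ready(b,b), ready(d,a), ready(d,d)}  (10 atoms)
F2 = F1 ∪ {marked(b), ready(a,b), ready(a,d), ready(b,d)}  (14 atoms)
goal ⊆ F2  ⇒  h_max = 2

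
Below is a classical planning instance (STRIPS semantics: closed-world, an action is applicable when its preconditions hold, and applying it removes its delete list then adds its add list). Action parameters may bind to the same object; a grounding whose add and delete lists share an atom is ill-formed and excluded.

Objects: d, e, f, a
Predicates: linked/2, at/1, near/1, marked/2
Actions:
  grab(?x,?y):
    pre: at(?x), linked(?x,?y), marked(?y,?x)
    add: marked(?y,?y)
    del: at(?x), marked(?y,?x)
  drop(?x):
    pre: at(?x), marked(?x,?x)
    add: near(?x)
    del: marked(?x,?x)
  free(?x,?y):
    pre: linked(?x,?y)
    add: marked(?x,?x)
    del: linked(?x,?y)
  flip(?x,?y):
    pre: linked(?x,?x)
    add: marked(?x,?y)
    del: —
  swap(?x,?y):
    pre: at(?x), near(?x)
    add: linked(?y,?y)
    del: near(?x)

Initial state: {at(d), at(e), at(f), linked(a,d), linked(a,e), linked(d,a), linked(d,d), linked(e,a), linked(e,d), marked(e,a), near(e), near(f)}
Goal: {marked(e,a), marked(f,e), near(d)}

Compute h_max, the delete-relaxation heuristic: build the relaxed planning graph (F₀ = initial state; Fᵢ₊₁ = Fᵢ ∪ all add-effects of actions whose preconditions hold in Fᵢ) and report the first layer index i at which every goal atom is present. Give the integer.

2

F0 = init (12 atoms)
F1 = F0 ∪ {linked(a,a), linked(e,e), linked(f,f), marked(a,a), marked(d,a), marked(d,d), marked(d,e), marked(d,f), marked(e,e)}  (21 atoms)
F2 = F1 ∪ {marked(a,d), marked(a,e), marked(a,f), marked(e,d), marked(e,f), marked(f,a), marked(f,d), marked(f,e), marked(f,f), near(d)}  (31 atoms)
goal ⊆ F2  ⇒  h_max = 2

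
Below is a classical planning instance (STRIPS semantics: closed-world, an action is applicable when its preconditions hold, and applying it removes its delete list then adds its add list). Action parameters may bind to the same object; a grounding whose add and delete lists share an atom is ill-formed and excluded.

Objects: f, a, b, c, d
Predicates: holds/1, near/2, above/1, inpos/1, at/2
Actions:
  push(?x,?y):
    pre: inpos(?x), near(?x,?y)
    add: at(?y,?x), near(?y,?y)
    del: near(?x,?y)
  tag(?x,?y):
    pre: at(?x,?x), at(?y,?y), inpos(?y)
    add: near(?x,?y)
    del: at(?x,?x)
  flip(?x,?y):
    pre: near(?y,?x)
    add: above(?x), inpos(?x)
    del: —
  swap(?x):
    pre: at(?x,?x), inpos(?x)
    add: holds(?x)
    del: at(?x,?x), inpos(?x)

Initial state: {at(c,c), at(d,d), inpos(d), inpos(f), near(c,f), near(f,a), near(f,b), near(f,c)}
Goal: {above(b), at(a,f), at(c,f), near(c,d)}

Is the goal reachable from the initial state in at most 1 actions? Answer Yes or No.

No

1. push(f,a)  →  {at(a,f), at(c,c), at(d,d), inpos(d), inpos(f), near(a,a), near(c,f), near(f,b), near(f,c)}
2. push(f,c)  →  {at(a,f), at(c,c), at(c,f), at(d,d), inpos(d), inpos(f), near(a,a), near(c,c), near(c,f), near(f,b)}
3. tag(c,d)  →  {at(a,f), at(c,f), at(d,d), inpos(d), inpos(f), near(a,a), near(c,c), near(c,d), near(c,f), near(f,b)}
4. flip(b,f)  →  {above(b), at(a,f), at(c,f), at(d,d), inpos(b), inpos(d), inpos(f), near(a,a), near(c,c), near(c,d), near(c,f), near(f,b)}
optimal plan length = 4; 4 > 1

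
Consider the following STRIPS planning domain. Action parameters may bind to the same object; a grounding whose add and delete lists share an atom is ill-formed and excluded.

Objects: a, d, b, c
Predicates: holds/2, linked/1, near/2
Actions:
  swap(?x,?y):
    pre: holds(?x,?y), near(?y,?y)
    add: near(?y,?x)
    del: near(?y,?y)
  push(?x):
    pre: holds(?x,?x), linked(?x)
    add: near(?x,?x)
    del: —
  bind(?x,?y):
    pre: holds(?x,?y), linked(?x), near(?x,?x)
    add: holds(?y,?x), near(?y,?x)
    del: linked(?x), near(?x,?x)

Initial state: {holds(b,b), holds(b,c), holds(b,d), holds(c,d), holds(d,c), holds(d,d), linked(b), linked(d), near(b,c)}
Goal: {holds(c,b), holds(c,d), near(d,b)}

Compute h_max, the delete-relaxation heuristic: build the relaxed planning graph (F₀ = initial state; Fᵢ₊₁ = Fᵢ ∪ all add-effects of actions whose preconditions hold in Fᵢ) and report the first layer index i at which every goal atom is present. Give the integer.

2

F0 = init (9 atoms)
F1 = F0 ∪ {near(b,b), near(d,d)}  (11 atoms)
F2 = F1 ∪ {holds(c,b), holds(d,b), near(c,b), near(c,d), near(d,b), near(d,c)}  (17 atoms)
goal ⊆ F2  ⇒  h_max = 2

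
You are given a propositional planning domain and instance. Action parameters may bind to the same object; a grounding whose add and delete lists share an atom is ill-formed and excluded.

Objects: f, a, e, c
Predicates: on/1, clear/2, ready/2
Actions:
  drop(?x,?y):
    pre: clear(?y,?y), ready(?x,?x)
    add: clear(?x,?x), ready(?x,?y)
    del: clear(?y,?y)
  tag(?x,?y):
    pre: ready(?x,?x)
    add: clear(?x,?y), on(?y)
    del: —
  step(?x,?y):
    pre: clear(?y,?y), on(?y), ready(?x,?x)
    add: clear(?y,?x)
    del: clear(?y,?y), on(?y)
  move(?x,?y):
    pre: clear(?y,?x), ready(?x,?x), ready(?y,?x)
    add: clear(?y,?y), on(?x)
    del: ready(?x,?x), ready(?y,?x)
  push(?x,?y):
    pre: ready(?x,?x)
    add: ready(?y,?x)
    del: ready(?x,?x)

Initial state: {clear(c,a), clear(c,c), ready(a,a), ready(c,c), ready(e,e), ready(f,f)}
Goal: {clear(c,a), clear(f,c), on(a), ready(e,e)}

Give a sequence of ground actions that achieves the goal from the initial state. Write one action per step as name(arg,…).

1. tag(f,a)  →  {clear(c,a), clear(c,c), clear(f,a), on(a), ready(a,a), ready(c,c), ready(e,e), ready(f,f)}
2. tag(f,c)  →  {clear(c,a), clear(c,c), clear(f,a), clear(f,c), on(a), on(c), ready(a,a), ready(c,c), ready(e,e), ready(f,f)}

tag(f,a); tag(f,c)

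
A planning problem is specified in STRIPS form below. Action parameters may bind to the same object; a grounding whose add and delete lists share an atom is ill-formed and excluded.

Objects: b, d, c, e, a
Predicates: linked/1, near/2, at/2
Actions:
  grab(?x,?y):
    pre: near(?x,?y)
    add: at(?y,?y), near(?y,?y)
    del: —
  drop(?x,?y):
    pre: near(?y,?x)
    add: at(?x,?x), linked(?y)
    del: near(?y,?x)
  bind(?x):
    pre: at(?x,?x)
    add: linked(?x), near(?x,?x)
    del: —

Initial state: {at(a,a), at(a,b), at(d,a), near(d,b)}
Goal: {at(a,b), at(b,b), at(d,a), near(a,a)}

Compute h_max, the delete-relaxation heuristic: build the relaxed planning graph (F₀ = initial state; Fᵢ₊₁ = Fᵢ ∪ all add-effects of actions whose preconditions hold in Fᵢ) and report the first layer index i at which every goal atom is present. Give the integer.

1

F0 = init (4 atoms)
F1 = F0 ∪ {at(b,b), linked(a), linked(d), near(a,a), near(b,b)}  (9 atoms)
goal ⊆ F1  ⇒  h_max = 1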